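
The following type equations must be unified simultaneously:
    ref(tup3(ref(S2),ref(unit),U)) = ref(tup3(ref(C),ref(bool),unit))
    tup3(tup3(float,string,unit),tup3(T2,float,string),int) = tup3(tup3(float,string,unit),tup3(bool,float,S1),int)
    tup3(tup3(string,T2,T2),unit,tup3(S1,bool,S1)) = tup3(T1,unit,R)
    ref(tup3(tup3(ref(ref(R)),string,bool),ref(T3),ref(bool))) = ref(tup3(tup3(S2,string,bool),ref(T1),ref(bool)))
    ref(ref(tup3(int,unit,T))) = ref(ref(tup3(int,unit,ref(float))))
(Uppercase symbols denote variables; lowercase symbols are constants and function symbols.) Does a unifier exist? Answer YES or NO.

NO

Decompose ref/1: tup3(ref(S2),ref(unit),U) = tup3(ref(C),ref(bool),unit).
Decompose tup3/3: ref(S2) = ref(C),  ref(unit) = ref(bool),  U = unit.
Decompose ref/1: S2 = C.
Bind S2 := C; substituting into the one remaining equation that mentions S2 gives: ref(tup3(tup3(ref(ref(R)),string,bool),ref(T3),ref(bool))) = ref(tup3(tup3(C,string,bool),ref(T1),ref(bool))).
Decompose ref/1: unit = bool.
Clash: constants unit and bool differ; no unifier exists.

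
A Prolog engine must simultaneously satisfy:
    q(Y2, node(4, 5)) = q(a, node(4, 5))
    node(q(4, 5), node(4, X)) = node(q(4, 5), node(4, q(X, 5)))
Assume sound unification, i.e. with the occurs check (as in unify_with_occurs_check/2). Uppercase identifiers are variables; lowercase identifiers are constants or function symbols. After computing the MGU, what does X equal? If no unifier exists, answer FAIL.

Decompose q/2: Y2 = a,  node(4, 5) = node(4, 5).
Bind Y2 := a; no other remaining equation mentions Y2.
Delete trivial equation node(4, 5) = node(4, 5).
Decompose node/2: q(4, 5) = q(4, 5),  node(4, X) = node(4, q(X, 5)).
Delete trivial equation q(4, 5) = q(4, 5).
Decompose node/2: 4 = 4,  X = q(X, 5).
Delete trivial equation 4 = 4.
Occurs check fails: X occurs in q(X, 5); the equation X = q(X, 5) has no finite solution.

FAIL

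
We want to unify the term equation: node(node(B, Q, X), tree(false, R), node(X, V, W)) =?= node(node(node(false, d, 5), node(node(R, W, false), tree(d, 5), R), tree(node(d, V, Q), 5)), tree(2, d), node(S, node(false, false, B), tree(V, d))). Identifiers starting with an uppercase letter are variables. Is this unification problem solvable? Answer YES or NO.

Decompose node/3: node(B, Q, X) =?= node(node(false, d, 5), node(node(R, W, false), tree(d, 5), R), tree(node(d, V, Q), 5)),  tree(false, R) =?= tree(2, d),  node(X, V, W) =?= node(S, node(false, false, B), tree(V, d)).
Decompose node/3: B =?= node(false, d, 5),  Q =?= node(node(R, W, false), tree(d, 5), R),  X =?= tree(node(d, V, Q), 5).
Bind B := node(false, d, 5); substituting into the one remaining equation that mentions B gives: node(X, V, W) =?= node(S, node(false, false, node(false, d, 5)), tree(V, d)).
Bind Q := node(node(R, W, false), tree(d, 5), R); substituting into the one remaining equation that mentions Q gives: X =?= tree(node(d, V, node(node(R, W, false), tree(d, 5), R)), 5).
Bind X := tree(node(d, V, node(node(R, W, false), tree(d, 5), R)), 5); substituting into the one remaining equation that mentions X gives: node(tree(node(d, V, node(node(R, W, false), tree(d, 5), R)), 5), V, W) =?= node(S, node(false, false, node(false, d, 5)), tree(V, d)).
Decompose tree/2: false =?= 2,  R =?= d.
Clash: constants false and 2 differ; no unifier exists.

NO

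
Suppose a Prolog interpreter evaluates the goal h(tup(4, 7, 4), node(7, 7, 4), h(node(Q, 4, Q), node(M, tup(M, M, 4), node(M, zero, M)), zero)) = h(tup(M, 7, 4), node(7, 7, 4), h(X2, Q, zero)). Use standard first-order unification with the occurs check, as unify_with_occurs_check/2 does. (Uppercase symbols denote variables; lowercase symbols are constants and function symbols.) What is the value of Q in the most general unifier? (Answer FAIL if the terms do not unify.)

node(4, tup(4, 4, 4), node(4, zero, 4))

Decompose h/3: tup(4, 7, 4) = tup(M, 7, 4),  node(7, 7, 4) = node(7, 7, 4),  h(node(Q, 4, Q), node(M, tup(M, M, 4), node(M, zero, M)), zero) = h(X2, Q, zero).
Decompose tup/3: 4 = M,  7 = 7,  4 = 4.
Bind M := 4; substituting into the one remaining equation that mentions M gives: h(node(Q, 4, Q), node(4, tup(4, 4, 4), node(4, zero, 4)), zero) = h(X2, Q, zero).
Delete trivial equation 7 = 7.
Delete trivial equation 4 = 4.
Delete trivial equation node(7, 7, 4) = node(7, 7, 4).
Decompose h/3: node(Q, 4, Q) = X2,  node(4, tup(4, 4, 4), node(4, zero, 4)) = Q,  zero = zero.
Bind X2 := node(Q, 4, Q); no other remaining equation mentions X2.
Bind Q := node(4, tup(4, 4, 4), node(4, zero, 4)); no other remaining equation mentions Q. Substituting into the earlier binding gives X2 := node(node(4, tup(4, 4, 4), node(4, zero, 4)), 4, node(4, tup(4, 4, 4), node(4, zero, 4))).
Delete trivial equation zero = zero.
MGU = { M ↦ 4, X2 ↦ node(node(4, tup(4, 4, 4), node(4, zero, 4)), 4, node(4, tup(4, 4, 4), node(4, zero, 4))), Q ↦ node(4, tup(4, 4, 4), node(4, zero, 4)) }, so Q ↦ node(4, tup(4, 4, 4), node(4, zero, 4)).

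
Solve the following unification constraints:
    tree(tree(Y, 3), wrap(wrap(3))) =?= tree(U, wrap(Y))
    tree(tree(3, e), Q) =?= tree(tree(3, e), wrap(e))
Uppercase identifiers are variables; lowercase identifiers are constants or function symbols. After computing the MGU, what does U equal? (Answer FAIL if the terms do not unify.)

tree(wrap(3), 3)

Decompose tree/2: tree(Y, 3) =?= U,  wrap(wrap(3)) =?= wrap(Y).
Bind U := tree(Y, 3); no other remaining equation mentions U.
Decompose wrap/1: wrap(3) =?= Y.
Bind Y := wrap(3); no other remaining equation mentions Y. Substituting into the earlier binding gives U := tree(wrap(3), 3).
Decompose tree/2: tree(3, e) =?= tree(3, e),  Q =?= wrap(e).
Delete trivial equation tree(3, e) =?= tree(3, e).
Bind Q := wrap(e).
MGU = { U -> tree(wrap(3), 3), Y -> wrap(3), Q -> wrap(e) }, so U -> tree(wrap(3), 3).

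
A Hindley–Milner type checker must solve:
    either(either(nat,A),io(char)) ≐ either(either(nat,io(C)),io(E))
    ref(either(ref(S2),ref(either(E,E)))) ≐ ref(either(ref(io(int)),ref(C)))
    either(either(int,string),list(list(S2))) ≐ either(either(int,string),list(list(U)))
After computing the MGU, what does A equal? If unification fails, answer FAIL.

Decompose either/2: either(nat,A) ≐ either(nat,io(C)),  io(char) ≐ io(E).
Decompose either/2: nat ≐ nat,  A ≐ io(C).
Delete trivial equation nat ≐ nat.
Bind A := io(C); no other remaining equation mentions A.
Decompose io/1: char ≐ E.
Bind E := char; substituting into the one remaining equation that mentions E gives: ref(either(ref(S2),ref(either(char,char)))) ≐ ref(either(ref(io(int)),ref(C))).
Decompose ref/1: either(ref(S2),ref(either(char,char))) ≐ either(ref(io(int)),ref(C)).
Decompose either/2: ref(S2) ≐ ref(io(int)),  ref(either(char,char)) ≐ ref(C).
Decompose ref/1: S2 ≐ io(int).
Bind S2 := io(int); substituting into the one remaining equation that mentions S2 gives: either(either(int,string),list(list(io(int)))) ≐ either(either(int,string),list(list(U))).
Decompose ref/1: either(char,char) ≐ C.
Bind C := either(char,char); no other remaining equation mentions C. Substituting into the earlier binding gives A := io(either(char,char)).
Decompose either/2: either(int,string) ≐ either(int,string),  list(list(io(int))) ≐ list(list(U)).
Delete trivial equation either(int,string) ≐ either(int,string).
Decompose list/1: list(io(int)) ≐ list(U).
Decompose list/1: io(int) ≐ U.
Bind U := io(int).
MGU = { A := io(either(char,char)), E := char, S2 := io(int), C := either(char,char), U := io(int) }, so A := io(either(char,char)).

io(either(char,char))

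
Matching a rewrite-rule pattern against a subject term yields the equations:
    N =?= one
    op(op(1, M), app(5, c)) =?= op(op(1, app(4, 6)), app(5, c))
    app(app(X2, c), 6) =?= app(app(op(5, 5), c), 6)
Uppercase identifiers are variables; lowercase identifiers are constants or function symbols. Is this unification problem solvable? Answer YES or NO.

YES

Bind N := one; no other remaining equation mentions N.
Decompose op/2: op(1, M) =?= op(1, app(4, 6)),  app(5, c) =?= app(5, c).
Decompose op/2: 1 =?= 1,  M =?= app(4, 6).
Delete trivial equation 1 =?= 1.
Bind M := app(4, 6); no other remaining equation mentions M.
Delete trivial equation app(5, c) =?= app(5, c).
Decompose app/2: app(X2, c) =?= app(op(5, 5), c),  6 =?= 6.
Decompose app/2: X2 =?= op(5, 5),  c =?= c.
Bind X2 := op(5, 5); no other remaining equation mentions X2.
Delete trivial equation c =?= c.
Delete trivial equation 6 =?= 6.
No equations remain and no clash or occurs-check failure arose, so a unifier exists.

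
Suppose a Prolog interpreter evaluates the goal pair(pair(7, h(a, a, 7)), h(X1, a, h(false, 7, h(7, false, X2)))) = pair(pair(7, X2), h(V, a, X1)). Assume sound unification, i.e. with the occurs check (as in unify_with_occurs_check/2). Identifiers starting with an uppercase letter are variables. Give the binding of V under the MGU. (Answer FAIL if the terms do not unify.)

h(false, 7, h(7, false, h(a, a, 7)))

Decompose pair/2: pair(7, h(a, a, 7)) = pair(7, X2),  h(X1, a, h(false, 7, h(7, false, X2))) = h(V, a, X1).
Decompose pair/2: 7 = 7,  h(a, a, 7) = X2.
Delete trivial equation 7 = 7.
Bind X2 := h(a, a, 7); substituting into the remaining equation gives: h(X1, a, h(false, 7, h(7, false, h(a, a, 7)))) = h(V, a, X1).
Decompose h/3: X1 = V,  a = a,  h(false, 7, h(7, false, h(a, a, 7))) = X1.
Bind X1 := V; substituting into the one remaining equation that mentions X1 gives: h(false, 7, h(7, false, h(a, a, 7))) = V.
Delete trivial equation a = a.
Bind V := h(false, 7, h(7, false, h(a, a, 7))). Substituting into the earlier binding gives X1 := h(false, 7, h(7, false, h(a, a, 7))).
MGU = { X2 ↦ h(a, a, 7), X1 ↦ h(false, 7, h(7, false, h(a, a, 7))), V ↦ h(false, 7, h(7, false, h(a, a, 7))) }, so V ↦ h(false, 7, h(7, false, h(a, a, 7))).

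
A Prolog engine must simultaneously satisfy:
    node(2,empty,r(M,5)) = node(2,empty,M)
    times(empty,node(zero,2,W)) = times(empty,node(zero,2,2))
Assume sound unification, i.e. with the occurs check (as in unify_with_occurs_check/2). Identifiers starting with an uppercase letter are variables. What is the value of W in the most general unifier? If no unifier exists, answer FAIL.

Decompose node/3: 2 = 2,  empty = empty,  r(M,5) = M.
Delete trivial equation 2 = 2.
Delete trivial equation empty = empty.
Occurs check fails: M occurs in r(M,5); the equation M = r(M,5) has no finite solution.

FAIL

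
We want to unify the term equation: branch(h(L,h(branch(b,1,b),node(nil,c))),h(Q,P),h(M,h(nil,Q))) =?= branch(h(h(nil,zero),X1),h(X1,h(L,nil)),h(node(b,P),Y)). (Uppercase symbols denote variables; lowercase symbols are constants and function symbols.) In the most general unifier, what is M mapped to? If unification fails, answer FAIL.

node(b,h(h(nil,zero),nil))

Decompose branch/3: h(L,h(branch(b,1,b),node(nil,c))) =?= h(h(nil,zero),X1),  h(Q,P) =?= h(X1,h(L,nil)),  h(M,h(nil,Q)) =?= h(node(b,P),Y).
Decompose h/2: L =?= h(nil,zero),  h(branch(b,1,b),node(nil,c)) =?= X1.
Bind L := h(nil,zero); substituting into the one remaining equation that mentions L gives: h(Q,P) =?= h(X1,h(h(nil,zero),nil)).
Bind X1 := h(branch(b,1,b),node(nil,c)); substituting into the one remaining equation that mentions X1 gives: h(Q,P) =?= h(h(branch(b,1,b),node(nil,c)),h(h(nil,zero),nil)).
Decompose h/2: Q =?= h(branch(b,1,b),node(nil,c)),  P =?= h(h(nil,zero),nil).
Bind Q := h(branch(b,1,b),node(nil,c)); substituting into the one remaining equation that mentions Q gives: h(M,h(nil,h(branch(b,1,b),node(nil,c)))) =?= h(node(b,P),Y).
Bind P := h(h(nil,zero),nil); substituting into the remaining equation gives: h(M,h(nil,h(branch(b,1,b),node(nil,c)))) =?= h(node(b,h(h(nil,zero),nil)),Y).
Decompose h/2: M =?= node(b,h(h(nil,zero),nil)),  h(nil,h(branch(b,1,b),node(nil,c))) =?= Y.
Bind M := node(b,h(h(nil,zero),nil)); no other remaining equation mentions M.
Bind Y := h(nil,h(branch(b,1,b),node(nil,c))).
MGU = { L ↦ h(nil,zero), X1 ↦ h(branch(b,1,b),node(nil,c)), Q ↦ h(branch(b,1,b),node(nil,c)), P ↦ h(h(nil,zero),nil), M ↦ node(b,h(h(nil,zero),nil)), Y ↦ h(nil,h(branch(b,1,b),node(nil,c))) }, so M ↦ node(b,h(h(nil,zero),nil)).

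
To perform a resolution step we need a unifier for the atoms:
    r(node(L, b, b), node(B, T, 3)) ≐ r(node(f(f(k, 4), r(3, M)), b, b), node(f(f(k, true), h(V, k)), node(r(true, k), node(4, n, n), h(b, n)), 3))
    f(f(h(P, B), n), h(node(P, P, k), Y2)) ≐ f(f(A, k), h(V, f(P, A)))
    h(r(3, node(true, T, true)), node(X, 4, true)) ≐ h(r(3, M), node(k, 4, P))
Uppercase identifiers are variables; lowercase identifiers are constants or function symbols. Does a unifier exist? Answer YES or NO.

NO

Decompose r/2: node(L, b, b) ≐ node(f(f(k, 4), r(3, M)), b, b),  node(B, T, 3) ≐ node(f(f(k, true), h(V, k)), node(r(true, k), node(4, n, n), h(b, n)), 3).
Decompose node/3: L ≐ f(f(k, 4), r(3, M)),  b ≐ b,  b ≐ b.
Bind L := f(f(k, 4), r(3, M)); no other remaining equation mentions L.
Delete trivial equation b ≐ b.
Delete trivial equation b ≐ b.
Decompose node/3: B ≐ f(f(k, true), h(V, k)),  T ≐ node(r(true, k), node(4, n, n), h(b, n)),  3 ≐ 3.
Bind B := f(f(k, true), h(V, k)); substituting into the one remaining equation that mentions B gives: f(f(h(P, f(f(k, true), h(V, k))), n), h(node(P, P, k), Y2)) ≐ f(f(A, k), h(V, f(P, A))).
Bind T := node(r(true, k), node(4, n, n), h(b, n)); substituting into the one remaining equation that mentions T gives: h(r(3, node(true, node(r(true, k), node(4, n, n), h(b, n)), true)), node(X, 4, true)) ≐ h(r(3, M), node(k, 4, P)).
Delete trivial equation 3 ≐ 3.
Decompose f/2: f(h(P, f(f(k, true), h(V, k))), n) ≐ f(A, k),  h(node(P, P, k), Y2) ≐ h(V, f(P, A)).
Decompose f/2: h(P, f(f(k, true), h(V, k))) ≐ A,  n ≐ k.
Bind A := h(P, f(f(k, true), h(V, k))); substituting into the one remaining equation that mentions A gives: h(node(P, P, k), Y2) ≐ h(V, f(P, h(P, f(f(k, true), h(V, k))))).
Clash: constants n and k differ; no unifier exists.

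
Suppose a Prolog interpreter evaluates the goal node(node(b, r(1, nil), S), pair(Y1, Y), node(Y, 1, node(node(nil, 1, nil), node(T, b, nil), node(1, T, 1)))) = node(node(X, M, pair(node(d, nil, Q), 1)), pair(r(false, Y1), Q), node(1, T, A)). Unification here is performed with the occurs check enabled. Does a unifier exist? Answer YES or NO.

Decompose node/3: node(b, r(1, nil), S) = node(X, M, pair(node(d, nil, Q), 1)),  pair(Y1, Y) = pair(r(false, Y1), Q),  node(Y, 1, node(node(nil, 1, nil), node(T, b, nil), node(1, T, 1))) = node(1, T, A).
Decompose node/3: b = X,  r(1, nil) = M,  S = pair(node(d, nil, Q), 1).
Bind X := b; no other remaining equation mentions X.
Bind M := r(1, nil); no other remaining equation mentions M.
Bind S := pair(node(d, nil, Q), 1); no other remaining equation mentions S.
Decompose pair/2: Y1 = r(false, Y1),  Y = Q.
Occurs check fails: Y1 occurs in r(false, Y1); the equation Y1 = r(false, Y1) has no finite solution.

NO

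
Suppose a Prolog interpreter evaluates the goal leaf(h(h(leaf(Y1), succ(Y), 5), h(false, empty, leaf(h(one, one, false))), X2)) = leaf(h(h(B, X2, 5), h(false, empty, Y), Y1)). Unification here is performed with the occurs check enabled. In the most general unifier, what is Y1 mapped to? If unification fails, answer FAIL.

succ(leaf(h(one, one, false)))

Decompose leaf/1: h(h(leaf(Y1), succ(Y), 5), h(false, empty, leaf(h(one, one, false))), X2) = h(h(B, X2, 5), h(false, empty, Y), Y1).
Decompose h/3: h(leaf(Y1), succ(Y), 5) = h(B, X2, 5),  h(false, empty, leaf(h(one, one, false))) = h(false, empty, Y),  X2 = Y1.
Decompose h/3: leaf(Y1) = B,  succ(Y) = X2,  5 = 5.
Bind B := leaf(Y1); no other remaining equation mentions B.
Bind X2 := succ(Y); substituting into the one remaining equation that mentions X2 gives: succ(Y) = Y1.
Delete trivial equation 5 = 5.
Decompose h/3: false = false,  empty = empty,  leaf(h(one, one, false)) = Y.
Delete trivial equation false = false.
Delete trivial equation empty = empty.
Bind Y := leaf(h(one, one, false)); substituting into the remaining equation gives: succ(leaf(h(one, one, false))) = Y1. Substituting into the earlier binding gives X2 := succ(leaf(h(one, one, false))).
Bind Y1 := succ(leaf(h(one, one, false))). Substituting into the earlier binding gives B := leaf(succ(leaf(h(one, one, false)))).
MGU = { B = leaf(succ(leaf(h(one, one, false)))), X2 = succ(leaf(h(one, one, false))), Y = leaf(h(one, one, false)), Y1 = succ(leaf(h(one, one, false))) }, so Y1 = succ(leaf(h(one, one, false))).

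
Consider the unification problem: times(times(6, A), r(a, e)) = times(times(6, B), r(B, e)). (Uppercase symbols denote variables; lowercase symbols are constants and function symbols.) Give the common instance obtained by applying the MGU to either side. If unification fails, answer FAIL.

times(times(6, a), r(a, e))

Decompose times/2: times(6, A) = times(6, B),  r(a, e) = r(B, e).
Decompose times/2: 6 = 6,  A = B.
Delete trivial equation 6 = 6.
Bind A := B; no other remaining equation mentions A.
Decompose r/2: a = B,  e = e.
Bind B := a; no other remaining equation mentions B. Substituting into the earlier binding gives A := a.
Delete trivial equation e = e.
Applying the MGU to either side gives times(times(6, a), r(a, e)).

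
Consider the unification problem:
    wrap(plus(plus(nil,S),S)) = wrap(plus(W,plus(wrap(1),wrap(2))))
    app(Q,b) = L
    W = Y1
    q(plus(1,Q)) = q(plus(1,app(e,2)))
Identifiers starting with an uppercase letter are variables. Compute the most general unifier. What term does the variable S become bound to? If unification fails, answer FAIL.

Decompose wrap/1: plus(plus(nil,S),S) = plus(W,plus(wrap(1),wrap(2))).
Decompose plus/2: plus(nil,S) = W,  S = plus(wrap(1),wrap(2)).
Bind W := plus(nil,S); substituting into the one remaining equation that mentions W gives: plus(nil,S) = Y1.
Bind S := plus(wrap(1),wrap(2)); substituting into the one remaining equation that mentions S gives: plus(nil,plus(wrap(1),wrap(2))) = Y1. Substituting into the earlier binding gives W := plus(nil,plus(wrap(1),wrap(2))).
Bind L := app(Q,b); no other remaining equation mentions L.
Bind Y1 := plus(nil,plus(wrap(1),wrap(2))); no other remaining equation mentions Y1.
Decompose q/1: plus(1,Q) = plus(1,app(e,2)).
Decompose plus/2: 1 = 1,  Q = app(e,2).
Delete trivial equation 1 = 1.
Bind Q := app(e,2). Substituting into the earlier binding gives L := app(app(e,2),b).
MGU = { W -> plus(nil,plus(wrap(1),wrap(2))), S -> plus(wrap(1),wrap(2)), L -> app(app(e,2),b), Y1 -> plus(nil,plus(wrap(1),wrap(2))), Q -> app(e,2) }, so S -> plus(wrap(1),wrap(2)).

plus(wrap(1),wrap(2))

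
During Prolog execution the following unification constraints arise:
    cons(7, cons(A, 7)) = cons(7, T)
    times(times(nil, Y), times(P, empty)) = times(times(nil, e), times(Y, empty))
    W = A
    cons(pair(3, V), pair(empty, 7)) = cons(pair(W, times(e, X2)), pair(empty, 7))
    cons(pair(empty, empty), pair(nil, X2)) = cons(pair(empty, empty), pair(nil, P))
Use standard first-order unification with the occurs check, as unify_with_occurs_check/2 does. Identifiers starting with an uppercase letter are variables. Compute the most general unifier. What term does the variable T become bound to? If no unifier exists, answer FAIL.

Decompose cons/2: 7 = 7,  cons(A, 7) = T.
Delete trivial equation 7 = 7.
Bind T := cons(A, 7); no other remaining equation mentions T.
Decompose times/2: times(nil, Y) = times(nil, e),  times(P, empty) = times(Y, empty).
Decompose times/2: nil = nil,  Y = e.
Delete trivial equation nil = nil.
Bind Y := e; substituting into the one remaining equation that mentions Y gives: times(P, empty) = times(e, empty).
Decompose times/2: P = e,  empty = empty.
Bind P := e; substituting into the one remaining equation that mentions P gives: cons(pair(empty, empty), pair(nil, X2)) = cons(pair(empty, empty), pair(nil, e)).
Delete trivial equation empty = empty.
Bind W := A; substituting into the one remaining equation that mentions W gives: cons(pair(3, V), pair(empty, 7)) = cons(pair(A, times(e, X2)), pair(empty, 7)).
Decompose cons/2: pair(3, V) = pair(A, times(e, X2)),  pair(empty, 7) = pair(empty, 7).
Decompose pair/2: 3 = A,  V = times(e, X2).
Bind A := 3; no other remaining equation mentions A. Substituting into the earlier bindings gives T := cons(3, 7), W := 3.
Bind V := times(e, X2); no other remaining equation mentions V.
Delete trivial equation pair(empty, 7) = pair(empty, 7).
Decompose cons/2: pair(empty, empty) = pair(empty, empty),  pair(nil, X2) = pair(nil, e).
Delete trivial equation pair(empty, empty) = pair(empty, empty).
Decompose pair/2: nil = nil,  X2 = e.
Delete trivial equation nil = nil.
Bind X2 := e. Substituting into the earlier binding gives V := times(e, e).
MGU = { T ↦ cons(3, 7), Y ↦ e, P ↦ e, W ↦ 3, A ↦ 3, V ↦ times(e, e), X2 ↦ e }, so T ↦ cons(3, 7).

cons(3, 7)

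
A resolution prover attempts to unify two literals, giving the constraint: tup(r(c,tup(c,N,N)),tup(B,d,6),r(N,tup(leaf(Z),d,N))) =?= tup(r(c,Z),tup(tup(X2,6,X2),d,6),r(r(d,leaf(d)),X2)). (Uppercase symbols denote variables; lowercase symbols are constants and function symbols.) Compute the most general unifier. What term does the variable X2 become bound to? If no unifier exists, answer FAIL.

tup(leaf(tup(c,r(d,leaf(d)),r(d,leaf(d)))),d,r(d,leaf(d)))

Decompose tup/3: r(c,tup(c,N,N)) =?= r(c,Z),  tup(B,d,6) =?= tup(tup(X2,6,X2),d,6),  r(N,tup(leaf(Z),d,N)) =?= r(r(d,leaf(d)),X2).
Decompose r/2: c =?= c,  tup(c,N,N) =?= Z.
Delete trivial equation c =?= c.
Bind Z := tup(c,N,N); substituting into the one remaining equation that mentions Z gives: r(N,tup(leaf(tup(c,N,N)),d,N)) =?= r(r(d,leaf(d)),X2).
Decompose tup/3: B =?= tup(X2,6,X2),  d =?= d,  6 =?= 6.
Bind B := tup(X2,6,X2); no other remaining equation mentions B.
Delete trivial equation d =?= d.
Delete trivial equation 6 =?= 6.
Decompose r/2: N =?= r(d,leaf(d)),  tup(leaf(tup(c,N,N)),d,N) =?= X2.
Bind N := r(d,leaf(d)); substituting into the remaining equation gives: tup(leaf(tup(c,r(d,leaf(d)),r(d,leaf(d)))),d,r(d,leaf(d))) =?= X2. Substituting into the earlier binding gives Z := tup(c,r(d,leaf(d)),r(d,leaf(d))).
Bind X2 := tup(leaf(tup(c,r(d,leaf(d)),r(d,leaf(d)))),d,r(d,leaf(d))). Substituting into the earlier binding gives B := tup(tup(leaf(tup(c,r(d,leaf(d)),r(d,leaf(d)))),d,r(d,leaf(d))),6,tup(leaf(tup(c,r(d,leaf(d)),r(d,leaf(d)))),d,r(d,leaf(d)))).
MGU = { Z -> tup(c,r(d,leaf(d)),r(d,leaf(d))), B -> tup(tup(leaf(tup(c,r(d,leaf(d)),r(d,leaf(d)))),d,r(d,leaf(d))),6,tup(leaf(tup(c,r(d,leaf(d)),r(d,leaf(d)))),d,r(d,leaf(d)))), N -> r(d,leaf(d)), X2 -> tup(leaf(tup(c,r(d,leaf(d)),r(d,leaf(d)))),d,r(d,leaf(d))) }, so X2 -> tup(leaf(tup(c,r(d,leaf(d)),r(d,leaf(d)))),d,r(d,leaf(d))).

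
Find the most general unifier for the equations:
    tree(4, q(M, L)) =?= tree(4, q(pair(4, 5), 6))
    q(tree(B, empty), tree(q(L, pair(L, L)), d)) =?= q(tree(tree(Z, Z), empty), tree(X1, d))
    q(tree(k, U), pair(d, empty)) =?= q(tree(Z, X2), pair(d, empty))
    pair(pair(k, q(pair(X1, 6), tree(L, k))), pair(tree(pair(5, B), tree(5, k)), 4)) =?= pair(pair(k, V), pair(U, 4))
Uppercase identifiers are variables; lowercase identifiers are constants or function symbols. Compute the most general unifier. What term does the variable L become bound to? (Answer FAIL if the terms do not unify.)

Decompose tree/2: 4 =?= 4,  q(M, L) =?= q(pair(4, 5), 6).
Delete trivial equation 4 =?= 4.
Decompose q/2: M =?= pair(4, 5),  L =?= 6.
Bind M := pair(4, 5); no other remaining equation mentions M.
Bind L := 6; substituting into the 2 remaining equations that mention L gives: q(tree(B, empty), tree(q(6, pair(6, 6)), d)) =?= q(tree(tree(Z, Z), empty), tree(X1, d)),  pair(pair(k, q(pair(X1, 6), tree(6, k))), pair(tree(pair(5, B), tree(5, k)), 4)) =?= pair(pair(k, V), pair(U, 4)).
Decompose q/2: tree(B, empty) =?= tree(tree(Z, Z), empty),  tree(q(6, pair(6, 6)), d) =?= tree(X1, d).
Decompose tree/2: B =?= tree(Z, Z),  empty =?= empty.
Bind B := tree(Z, Z); substituting into the one remaining equation that mentions B gives: pair(pair(k, q(pair(X1, 6), tree(6, k))), pair(tree(pair(5, tree(Z, Z)), tree(5, k)), 4)) =?= pair(pair(k, V), pair(U, 4)).
Delete trivial equation empty =?= empty.
Decompose tree/2: q(6, pair(6, 6)) =?= X1,  d =?= d.
Bind X1 := q(6, pair(6, 6)); substituting into the one remaining equation that mentions X1 gives: pair(pair(k, q(pair(q(6, pair(6, 6)), 6), tree(6, k))), pair(tree(pair(5, tree(Z, Z)), tree(5, k)), 4)) =?= pair(pair(k, V), pair(U, 4)).
Delete trivial equation d =?= d.
Decompose q/2: tree(k, U) =?= tree(Z, X2),  pair(d, empty) =?= pair(d, empty).
Decompose tree/2: k =?= Z,  U =?= X2.
Bind Z := k; substituting into the one remaining equation that mentions Z gives: pair(pair(k, q(pair(q(6, pair(6, 6)), 6), tree(6, k))), pair(tree(pair(5, tree(k, k)), tree(5, k)), 4)) =?= pair(pair(k, V), pair(U, 4)). Substituting into the earlier binding gives B := tree(k, k).
Bind U := X2; substituting into the one remaining equation that mentions U gives: pair(pair(k, q(pair(q(6, pair(6, 6)), 6), tree(6, k))), pair(tree(pair(5, tree(k, k)), tree(5, k)), 4)) =?= pair(pair(k, V), pair(X2, 4)).
Delete trivial equation pair(d, empty) =?= pair(d, empty).
Decompose pair/2: pair(k, q(pair(q(6, pair(6, 6)), 6), tree(6, k))) =?= pair(k, V),  pair(tree(pair(5, tree(k, k)), tree(5, k)), 4) =?= pair(X2, 4).
Decompose pair/2: k =?= k,  q(pair(q(6, pair(6, 6)), 6), tree(6, k)) =?= V.
Delete trivial equation k =?= k.
Bind V := q(pair(q(6, pair(6, 6)), 6), tree(6, k)); no other remaining equation mentions V.
Decompose pair/2: tree(pair(5, tree(k, k)), tree(5, k)) =?= X2,  4 =?= 4.
Bind X2 := tree(pair(5, tree(k, k)), tree(5, k)); no other remaining equation mentions X2. Substituting into the earlier binding gives U := tree(pair(5, tree(k, k)), tree(5, k)).
Delete trivial equation 4 =?= 4.
MGU = { M := pair(4, 5), L := 6, B := tree(k, k), X1 := q(6, pair(6, 6)), Z := k, U := tree(pair(5, tree(k, k)), tree(5, k)), V := q(pair(q(6, pair(6, 6)), 6), tree(6, k)), X2 := tree(pair(5, tree(k, k)), tree(5, k)) }, so L := 6.

6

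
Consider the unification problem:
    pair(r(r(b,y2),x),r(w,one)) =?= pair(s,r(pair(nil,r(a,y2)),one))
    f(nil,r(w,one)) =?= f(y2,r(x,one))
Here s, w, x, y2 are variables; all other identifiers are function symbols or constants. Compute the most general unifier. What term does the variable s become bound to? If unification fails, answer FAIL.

Decompose pair/2: r(r(b,y2),x) =?= s,  r(w,one) =?= r(pair(nil,r(a,y2)),one).
Bind s := r(r(b,y2),x); no other remaining equation mentions s.
Decompose r/2: w =?= pair(nil,r(a,y2)),  one =?= one.
Bind w := pair(nil,r(a,y2)); substituting into the one remaining equation that mentions w gives: f(nil,r(pair(nil,r(a,y2)),one)) =?= f(y2,r(x,one)).
Delete trivial equation one =?= one.
Decompose f/2: nil =?= y2,  r(pair(nil,r(a,y2)),one) =?= r(x,one).
Bind y2 := nil; substituting into the remaining equation gives: r(pair(nil,r(a,nil)),one) =?= r(x,one). Substituting into the earlier bindings gives s := r(r(b,nil),x), w := pair(nil,r(a,nil)).
Decompose r/2: pair(nil,r(a,nil)) =?= x,  one =?= one.
Bind x := pair(nil,r(a,nil)); no other remaining equation mentions x. Substituting into the earlier binding gives s := r(r(b,nil),pair(nil,r(a,nil))).
Delete trivial equation one =?= one.
MGU = { s ↦ r(r(b,nil),pair(nil,r(a,nil))), w ↦ pair(nil,r(a,nil)), y2 ↦ nil, x ↦ pair(nil,r(a,nil)) }, so s ↦ r(r(b,nil),pair(nil,r(a,nil))).

r(r(b,nil),pair(nil,r(a,nil)))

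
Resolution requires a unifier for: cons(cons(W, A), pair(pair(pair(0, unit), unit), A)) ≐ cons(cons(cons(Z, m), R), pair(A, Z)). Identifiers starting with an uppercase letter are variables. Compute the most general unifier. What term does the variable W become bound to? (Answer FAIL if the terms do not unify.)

cons(pair(pair(0, unit), unit), m)

Decompose cons/2: cons(W, A) ≐ cons(cons(Z, m), R),  pair(pair(pair(0, unit), unit), A) ≐ pair(A, Z).
Decompose cons/2: W ≐ cons(Z, m),  A ≐ R.
Bind W := cons(Z, m); no other remaining equation mentions W.
Bind A := R; substituting into the remaining equation gives: pair(pair(pair(0, unit), unit), R) ≐ pair(R, Z).
Decompose pair/2: pair(pair(0, unit), unit) ≐ R,  R ≐ Z.
Bind R := pair(pair(0, unit), unit); substituting into the remaining equation gives: pair(pair(0, unit), unit) ≐ Z. Substituting into the earlier binding gives A := pair(pair(0, unit), unit).
Bind Z := pair(pair(0, unit), unit). Substituting into the earlier binding gives W := cons(pair(pair(0, unit), unit), m).
MGU = { W := cons(pair(pair(0, unit), unit), m), A := pair(pair(0, unit), unit), R := pair(pair(0, unit), unit), Z := pair(pair(0, unit), unit) }, so W := cons(pair(pair(0, unit), unit), m).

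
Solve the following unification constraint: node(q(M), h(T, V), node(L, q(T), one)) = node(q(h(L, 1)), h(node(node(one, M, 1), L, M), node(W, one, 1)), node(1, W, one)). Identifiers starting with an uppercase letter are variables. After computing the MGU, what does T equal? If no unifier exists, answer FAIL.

Decompose node/3: q(M) = q(h(L, 1)),  h(T, V) = h(node(node(one, M, 1), L, M), node(W, one, 1)),  node(L, q(T), one) = node(1, W, one).
Decompose q/1: M = h(L, 1).
Bind M := h(L, 1); substituting into the one remaining equation that mentions M gives: h(T, V) = h(node(node(one, h(L, 1), 1), L, h(L, 1)), node(W, one, 1)).
Decompose h/2: T = node(node(one, h(L, 1), 1), L, h(L, 1)),  V = node(W, one, 1).
Bind T := node(node(one, h(L, 1), 1), L, h(L, 1)); substituting into the one remaining equation that mentions T gives: node(L, q(node(node(one, h(L, 1), 1), L, h(L, 1))), one) = node(1, W, one).
Bind V := node(W, one, 1); no other remaining equation mentions V.
Decompose node/3: L = 1,  q(node(node(one, h(L, 1), 1), L, h(L, 1))) = W,  one = one.
Bind L := 1; substituting into the one remaining equation that mentions L gives: q(node(node(one, h(1, 1), 1), 1, h(1, 1))) = W. Substituting into the earlier bindings gives M := h(1, 1), T := node(node(one, h(1, 1), 1), 1, h(1, 1)).
Bind W := q(node(node(one, h(1, 1), 1), 1, h(1, 1))); no other remaining equation mentions W. Substituting into the earlier binding gives V := node(q(node(node(one, h(1, 1), 1), 1, h(1, 1))), one, 1).
Delete trivial equation one = one.
MGU = { M := h(1, 1), T := node(node(one, h(1, 1), 1), 1, h(1, 1)), V := node(q(node(node(one, h(1, 1), 1), 1, h(1, 1))), one, 1), L := 1, W := q(node(node(one, h(1, 1), 1), 1, h(1, 1))) }, so T := node(node(one, h(1, 1), 1), 1, h(1, 1)).

node(node(one, h(1, 1), 1), 1, h(1, 1))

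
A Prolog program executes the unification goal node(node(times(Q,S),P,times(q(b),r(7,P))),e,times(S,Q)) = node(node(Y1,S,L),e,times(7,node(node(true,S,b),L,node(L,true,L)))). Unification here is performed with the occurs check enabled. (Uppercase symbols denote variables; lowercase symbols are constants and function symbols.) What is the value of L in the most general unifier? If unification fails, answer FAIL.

Decompose node/3: node(times(Q,S),P,times(q(b),r(7,P))) = node(Y1,S,L),  e = e,  times(S,Q) = times(7,node(node(true,S,b),L,node(L,true,L))).
Decompose node/3: times(Q,S) = Y1,  P = S,  times(q(b),r(7,P)) = L.
Bind Y1 := times(Q,S); no other remaining equation mentions Y1.
Bind P := S; substituting into the one remaining equation that mentions P gives: times(q(b),r(7,S)) = L.
Bind L := times(q(b),r(7,S)); substituting into the one remaining equation that mentions L gives: times(S,Q) = times(7,node(node(true,S,b),times(q(b),r(7,S)),node(times(q(b),r(7,S)),true,times(q(b),r(7,S))))).
Delete trivial equation e = e.
Decompose times/2: S = 7,  Q = node(node(true,S,b),times(q(b),r(7,S)),node(times(q(b),r(7,S)),true,times(q(b),r(7,S)))).
Bind S := 7; substituting into the remaining equation gives: Q = node(node(true,7,b),times(q(b),r(7,7)),node(times(q(b),r(7,7)),true,times(q(b),r(7,7)))). Substituting into the earlier bindings gives Y1 := times(Q,7), P := 7, L := times(q(b),r(7,7)).
Bind Q := node(node(true,7,b),times(q(b),r(7,7)),node(times(q(b),r(7,7)),true,times(q(b),r(7,7)))). Substituting into the earlier binding gives Y1 := times(node(node(true,7,b),times(q(b),r(7,7)),node(times(q(b),r(7,7)),true,times(q(b),r(7,7)))),7).
MGU = { Y1 ↦ times(node(node(true,7,b),times(q(b),r(7,7)),node(times(q(b),r(7,7)),true,times(q(b),r(7,7)))),7), P ↦ 7, L ↦ times(q(b),r(7,7)), S ↦ 7, Q ↦ node(node(true,7,b),times(q(b),r(7,7)),node(times(q(b),r(7,7)),true,times(q(b),r(7,7)))) }, so L ↦ times(q(b),r(7,7)).

times(q(b),r(7,7))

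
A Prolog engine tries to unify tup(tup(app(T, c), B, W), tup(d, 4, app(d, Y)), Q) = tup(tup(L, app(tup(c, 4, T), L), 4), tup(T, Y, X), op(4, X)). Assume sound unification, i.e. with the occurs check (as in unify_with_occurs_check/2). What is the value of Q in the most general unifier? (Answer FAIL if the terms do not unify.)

op(4, app(d, 4))

Decompose tup/3: tup(app(T, c), B, W) = tup(L, app(tup(c, 4, T), L), 4),  tup(d, 4, app(d, Y)) = tup(T, Y, X),  Q = op(4, X).
Decompose tup/3: app(T, c) = L,  B = app(tup(c, 4, T), L),  W = 4.
Bind L := app(T, c); substituting into the one remaining equation that mentions L gives: B = app(tup(c, 4, T), app(T, c)).
Bind B := app(tup(c, 4, T), app(T, c)); no other remaining equation mentions B.
Bind W := 4; no other remaining equation mentions W.
Decompose tup/3: d = T,  4 = Y,  app(d, Y) = X.
Bind T := d; no other remaining equation mentions T. Substituting into the earlier bindings gives L := app(d, c), B := app(tup(c, 4, d), app(d, c)).
Bind Y := 4; substituting into the one remaining equation that mentions Y gives: app(d, 4) = X.
Bind X := app(d, 4); substituting into the remaining equation gives: Q = op(4, app(d, 4)).
Bind Q := op(4, app(d, 4)).
MGU = { L ↦ app(d, c), B ↦ app(tup(c, 4, d), app(d, c)), W ↦ 4, T ↦ d, Y ↦ 4, X ↦ app(d, 4), Q ↦ op(4, app(d, 4)) }, so Q ↦ op(4, app(d, 4)).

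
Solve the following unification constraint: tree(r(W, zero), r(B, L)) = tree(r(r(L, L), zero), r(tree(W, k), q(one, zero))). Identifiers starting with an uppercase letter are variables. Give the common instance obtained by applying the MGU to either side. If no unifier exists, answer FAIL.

tree(r(r(q(one, zero), q(one, zero)), zero), r(tree(r(q(one, zero), q(one, zero)), k), q(one, zero)))

Decompose tree/2: r(W, zero) = r(r(L, L), zero),  r(B, L) = r(tree(W, k), q(one, zero)).
Decompose r/2: W = r(L, L),  zero = zero.
Bind W := r(L, L); substituting into the one remaining equation that mentions W gives: r(B, L) = r(tree(r(L, L), k), q(one, zero)).
Delete trivial equation zero = zero.
Decompose r/2: B = tree(r(L, L), k),  L = q(one, zero).
Bind B := tree(r(L, L), k); no other remaining equation mentions B.
Bind L := q(one, zero). Substituting into the earlier bindings gives W := r(q(one, zero), q(one, zero)), B := tree(r(q(one, zero), q(one, zero)), k).
Applying the MGU to either side gives tree(r(r(q(one, zero), q(one, zero)), zero), r(tree(r(q(one, zero), q(one, zero)), k), q(one, zero))).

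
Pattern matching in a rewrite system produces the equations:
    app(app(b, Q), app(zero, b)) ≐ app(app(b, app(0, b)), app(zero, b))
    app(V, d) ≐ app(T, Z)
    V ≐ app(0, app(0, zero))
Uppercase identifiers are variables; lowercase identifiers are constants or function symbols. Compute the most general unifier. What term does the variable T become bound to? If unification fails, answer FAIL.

app(0, app(0, zero))

Decompose app/2: app(b, Q) ≐ app(b, app(0, b)),  app(zero, b) ≐ app(zero, b).
Decompose app/2: b ≐ b,  Q ≐ app(0, b).
Delete trivial equation b ≐ b.
Bind Q := app(0, b); no other remaining equation mentions Q.
Delete trivial equation app(zero, b) ≐ app(zero, b).
Decompose app/2: V ≐ T,  d ≐ Z.
Bind V := T; substituting into the one remaining equation that mentions V gives: T ≐ app(0, app(0, zero)).
Bind Z := d; no other remaining equation mentions Z.
Bind T := app(0, app(0, zero)). Substituting into the earlier binding gives V := app(0, app(0, zero)).
MGU = { Q -> app(0, b), V -> app(0, app(0, zero)), Z -> d, T -> app(0, app(0, zero)) }, so T -> app(0, app(0, zero)).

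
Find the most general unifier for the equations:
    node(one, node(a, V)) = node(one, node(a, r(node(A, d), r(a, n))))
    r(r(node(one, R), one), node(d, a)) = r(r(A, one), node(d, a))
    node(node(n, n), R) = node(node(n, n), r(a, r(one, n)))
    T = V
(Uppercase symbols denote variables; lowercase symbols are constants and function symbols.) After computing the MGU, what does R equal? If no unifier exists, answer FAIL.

Decompose node/2: one = one,  node(a, V) = node(a, r(node(A, d), r(a, n))).
Delete trivial equation one = one.
Decompose node/2: a = a,  V = r(node(A, d), r(a, n)).
Delete trivial equation a = a.
Bind V := r(node(A, d), r(a, n)); substituting into the one remaining equation that mentions V gives: T = r(node(A, d), r(a, n)).
Decompose r/2: r(node(one, R), one) = r(A, one),  node(d, a) = node(d, a).
Decompose r/2: node(one, R) = A,  one = one.
Bind A := node(one, R); substituting into the one remaining equation that mentions A gives: T = r(node(node(one, R), d), r(a, n)). Substituting into the earlier binding gives V := r(node(node(one, R), d), r(a, n)).
Delete trivial equation one = one.
Delete trivial equation node(d, a) = node(d, a).
Decompose node/2: node(n, n) = node(n, n),  R = r(a, r(one, n)).
Delete trivial equation node(n, n) = node(n, n).
Bind R := r(a, r(one, n)); substituting into the remaining equation gives: T = r(node(node(one, r(a, r(one, n))), d), r(a, n)). Substituting into the earlier bindings gives V := r(node(node(one, r(a, r(one, n))), d), r(a, n)), A := node(one, r(a, r(one, n))).
Bind T := r(node(node(one, r(a, r(one, n))), d), r(a, n)).
MGU = { V := r(node(node(one, r(a, r(one, n))), d), r(a, n)), A := node(one, r(a, r(one, n))), R := r(a, r(one, n)), T := r(node(node(one, r(a, r(one, n))), d), r(a, n)) }, so R := r(a, r(one, n)).

r(a, r(one, n))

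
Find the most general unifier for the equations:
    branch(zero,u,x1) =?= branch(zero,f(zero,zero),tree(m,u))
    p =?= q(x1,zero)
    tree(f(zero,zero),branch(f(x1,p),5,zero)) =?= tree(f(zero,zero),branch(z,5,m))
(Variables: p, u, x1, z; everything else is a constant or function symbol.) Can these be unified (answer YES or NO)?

Decompose branch/3: zero =?= zero,  u =?= f(zero,zero),  x1 =?= tree(m,u).
Delete trivial equation zero =?= zero.
Bind u := f(zero,zero); substituting into the one remaining equation that mentions u gives: x1 =?= tree(m,f(zero,zero)).
Bind x1 := tree(m,f(zero,zero)); substituting into the remaining equations gives: p =?= q(tree(m,f(zero,zero)),zero),  tree(f(zero,zero),branch(f(tree(m,f(zero,zero)),p),5,zero)) =?= tree(f(zero,zero),branch(z,5,m)).
Bind p := q(tree(m,f(zero,zero)),zero); substituting into the remaining equation gives: tree(f(zero,zero),branch(f(tree(m,f(zero,zero)),q(tree(m,f(zero,zero)),zero)),5,zero)) =?= tree(f(zero,zero),branch(z,5,m)).
Decompose tree/2: f(zero,zero) =?= f(zero,zero),  branch(f(tree(m,f(zero,zero)),q(tree(m,f(zero,zero)),zero)),5,zero) =?= branch(z,5,m).
Delete trivial equation f(zero,zero) =?= f(zero,zero).
Decompose branch/3: f(tree(m,f(zero,zero)),q(tree(m,f(zero,zero)),zero)) =?= z,  5 =?= 5,  zero =?= m.
Bind z := f(tree(m,f(zero,zero)),q(tree(m,f(zero,zero)),zero)); no other remaining equation mentions z.
Delete trivial equation 5 =?= 5.
Clash: constants zero and m differ; no unifier exists.

NO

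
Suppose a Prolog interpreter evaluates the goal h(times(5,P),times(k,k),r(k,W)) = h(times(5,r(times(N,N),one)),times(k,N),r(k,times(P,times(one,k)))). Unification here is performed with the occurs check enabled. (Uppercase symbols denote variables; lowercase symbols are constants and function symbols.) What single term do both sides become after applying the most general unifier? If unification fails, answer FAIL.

Decompose h/3: times(5,P) = times(5,r(times(N,N),one)),  times(k,k) = times(k,N),  r(k,W) = r(k,times(P,times(one,k))).
Decompose times/2: 5 = 5,  P = r(times(N,N),one).
Delete trivial equation 5 = 5.
Bind P := r(times(N,N),one); substituting into the one remaining equation that mentions P gives: r(k,W) = r(k,times(r(times(N,N),one),times(one,k))).
Decompose times/2: k = k,  k = N.
Delete trivial equation k = k.
Bind N := k; substituting into the remaining equation gives: r(k,W) = r(k,times(r(times(k,k),one),times(one,k))). Substituting into the earlier binding gives P := r(times(k,k),one).
Decompose r/2: k = k,  W = times(r(times(k,k),one),times(one,k)).
Delete trivial equation k = k.
Bind W := times(r(times(k,k),one),times(one,k)).
Applying the MGU to either side gives h(times(5,r(times(k,k),one)),times(k,k),r(k,times(r(times(k,k),one),times(one,k)))).

h(times(5,r(times(k,k),one)),times(k,k),r(k,times(r(times(k,k),one),times(one,k))))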